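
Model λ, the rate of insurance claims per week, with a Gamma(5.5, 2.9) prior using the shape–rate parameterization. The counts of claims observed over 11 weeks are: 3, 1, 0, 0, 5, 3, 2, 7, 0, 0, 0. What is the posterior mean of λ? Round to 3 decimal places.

Total count ∑xᵢ = 21 over n = 11 weeks.
Gamma is conjugate to the Poisson likelihood: posterior is Gamma(shape = 5.5+21 = 26.5, rate = 2.9+11 = 13.9).
E[λ | data] = 26.5/13.9 = 1.906.

Posterior mean ≈ 1.906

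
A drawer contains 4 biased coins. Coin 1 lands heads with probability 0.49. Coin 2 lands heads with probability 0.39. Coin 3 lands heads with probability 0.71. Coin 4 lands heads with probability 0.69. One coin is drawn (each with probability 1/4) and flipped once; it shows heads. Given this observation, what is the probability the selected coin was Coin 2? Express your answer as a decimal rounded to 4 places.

Tabulate prior·likelihood by source: [1] prior 0.25, lik 0.49, product 0.1225; [2] prior 0.25, lik 0.39, product 0.09750; [3] prior 0.25, lik 0.71, product 0.1775; [4] prior 0.25, lik 0.69, product 0.1725.
Normalizing constant = 0.57000; the posterior for Coin 2 is its product over the sum, 0.09750/0.57000 = 0.1711.

Posterior probability ≈ 0.1711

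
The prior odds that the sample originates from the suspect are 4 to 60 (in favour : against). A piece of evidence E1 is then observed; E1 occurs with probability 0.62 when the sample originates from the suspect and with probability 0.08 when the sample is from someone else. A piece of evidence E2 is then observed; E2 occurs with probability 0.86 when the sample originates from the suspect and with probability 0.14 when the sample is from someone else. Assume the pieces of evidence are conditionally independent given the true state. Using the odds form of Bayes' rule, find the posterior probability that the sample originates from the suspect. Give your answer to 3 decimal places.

Prior odds = 4/60 = 0.066667.
Likelihood ratio for E1 = 0.62/0.08 = 7.7500.
Likelihood ratio for E2 = 0.86/0.14 = 6.1429.
Posterior odds = prior odds × LR₁ × LR₂ = 3.1738.
Posterior probability = odds/(1+odds) = 3.1738/4.1738 = 0.760.

Posterior probability ≈ 0.760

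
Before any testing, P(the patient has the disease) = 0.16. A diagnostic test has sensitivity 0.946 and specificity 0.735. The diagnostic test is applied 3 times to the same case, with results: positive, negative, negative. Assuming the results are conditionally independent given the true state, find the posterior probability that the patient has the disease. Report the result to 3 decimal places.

Posterior P(H) ≈ 0.004

Let H be the event that the patient has the disease; start with P(H) = 0.16. P('positive'|H) = 0.946, P('positive'|¬H) = 0.265.
Update on result 1 ('positive'): P(H) ← 0.946·0.1600 / (0.946·0.1600 + 0.265·0.8400) = 0.15136/0.37396 = 0.4047.
Update on result 2 ('negative'): P(H) ← 0.054·0.4047 / (0.054·0.4047 + 0.735·0.5953) = 0.021856/0.45937 = 0.0476.
Update on result 3 ('negative'): P(H) ← 0.054·0.0476 / (0.054·0.0476 + 0.735·0.9524) = 0.0025693/0.70260 = 0.0037.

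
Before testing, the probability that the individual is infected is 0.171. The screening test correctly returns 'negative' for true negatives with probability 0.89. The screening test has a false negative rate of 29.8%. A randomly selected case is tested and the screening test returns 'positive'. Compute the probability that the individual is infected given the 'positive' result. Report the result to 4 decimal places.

Write H for 'the individual is infected'. Prior odds H:¬H = 0.171/0.829 = 0.20627. For the 'positive' outcome, the likelihood ratio is 0.702/0.11 = 6.3818.
Posterior odds = 0.20627 × 6.3818 = 1.3164, so P(H|E) = 1.3164/(1+1.3164) = 0.5683.

P(H | E) ≈ 0.5683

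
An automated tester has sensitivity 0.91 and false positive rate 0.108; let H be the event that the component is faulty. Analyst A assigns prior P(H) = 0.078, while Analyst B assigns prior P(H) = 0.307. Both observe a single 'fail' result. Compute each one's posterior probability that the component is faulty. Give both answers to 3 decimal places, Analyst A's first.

P('+'|H) = 0.91, P('+'|¬H) = 0.108.
Analyst A: numerator 0.91·0.078 = 0.070980; evidence = 0.070980+0.108·0.922 = 0.17056; posterior = 0.416.
Analyst B: numerator 0.91·0.307 = 0.27937; evidence = 0.27937+0.108·0.693 = 0.35421; posterior = 0.789.

Analyst A: 0.416; Analyst B: 0.789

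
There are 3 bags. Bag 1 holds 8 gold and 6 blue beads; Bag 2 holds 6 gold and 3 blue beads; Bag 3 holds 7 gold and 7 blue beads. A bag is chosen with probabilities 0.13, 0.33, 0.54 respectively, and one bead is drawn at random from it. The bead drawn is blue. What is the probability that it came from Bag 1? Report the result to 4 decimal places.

Posterior probability ≈ 0.1279

P(blue|Bag 1) = 0.4286; P(blue|Bag 2) = 0.3333; P(blue|Bag 3) = 0.5.
Prior × likelihood for each source: 0.13·0.4286=0.05571, 0.33·0.3333=0.1100, 0.54·0.5=0.2700. Summing gives P(blue) = 0.43571.
P(Bag 1 | blue) = 0.05571 / 0.43571 = 0.1279.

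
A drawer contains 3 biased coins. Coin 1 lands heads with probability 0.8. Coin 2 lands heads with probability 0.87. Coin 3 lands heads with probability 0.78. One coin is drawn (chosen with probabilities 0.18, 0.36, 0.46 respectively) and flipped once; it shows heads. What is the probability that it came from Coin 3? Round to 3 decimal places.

Posterior probability ≈ 0.440

Tabulate prior·likelihood by source: [1] prior 0.18, lik 0.8, product 0.1440; [2] prior 0.36, lik 0.87, product 0.3132; [3] prior 0.46, lik 0.78, product 0.3588.
Normalizing constant = 0.81600; the posterior for Coin 3 is its product over the sum, 0.3588/0.81600 = 0.440.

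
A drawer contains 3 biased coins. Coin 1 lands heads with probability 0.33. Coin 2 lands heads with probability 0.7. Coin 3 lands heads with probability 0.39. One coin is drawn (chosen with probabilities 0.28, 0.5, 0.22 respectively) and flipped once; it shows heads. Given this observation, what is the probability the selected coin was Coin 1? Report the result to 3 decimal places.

Posterior probability ≈ 0.175

P(heads|C1) = 0.33; P(heads|C2) = 0.7; P(heads|C3) = 0.39.
Prior × likelihood for each source: 0.28·0.33=0.09240, 0.5·0.7=0.3500, 0.22·0.39=0.08580. Summing gives P(heads) = 0.52820.
P(Coin 1 | heads) = 0.09240 / 0.52820 = 0.175.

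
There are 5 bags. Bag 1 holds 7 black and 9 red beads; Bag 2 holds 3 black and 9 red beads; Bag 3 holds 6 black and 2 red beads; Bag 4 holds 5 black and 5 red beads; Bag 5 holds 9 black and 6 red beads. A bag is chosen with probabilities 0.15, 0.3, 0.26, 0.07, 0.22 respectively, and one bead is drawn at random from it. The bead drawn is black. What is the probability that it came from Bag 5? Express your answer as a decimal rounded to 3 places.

Tabulate prior·likelihood by source: [1] prior 0.15, lik 0.4375, product 0.06563; [2] prior 0.3, lik 0.25, product 0.07500; [3] prior 0.26, lik 0.75, product 0.1950; [4] prior 0.07, lik 0.5, product 0.03500; [5] prior 0.22, lik 0.6, product 0.1320.
Normalizing constant = 0.50262; the posterior for Bag 5 is its product over the sum, 0.1320/0.50262 = 0.263.

Posterior probability ≈ 0.263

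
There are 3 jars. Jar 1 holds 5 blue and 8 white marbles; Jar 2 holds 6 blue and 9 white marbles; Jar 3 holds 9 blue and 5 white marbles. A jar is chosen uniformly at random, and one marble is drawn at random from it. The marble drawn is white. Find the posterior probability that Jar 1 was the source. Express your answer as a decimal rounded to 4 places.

Posterior probability ≈ 0.3913

Tabulate prior·likelihood by source: [1] prior 0.333333, lik 0.6154, product 0.2051; [2] prior 0.333333, lik 0.6, product 0.2000; [3] prior 0.333333, lik 0.3571, product 0.1190.
Normalizing constant = 0.52418; the posterior for Jar 1 is its product over the sum, 0.2051/0.52418 = 0.3913.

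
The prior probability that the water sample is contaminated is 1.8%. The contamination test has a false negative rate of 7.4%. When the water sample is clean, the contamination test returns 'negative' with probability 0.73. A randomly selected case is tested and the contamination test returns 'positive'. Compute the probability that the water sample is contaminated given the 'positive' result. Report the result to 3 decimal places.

Let H be the event that the water sample is contaminated. P(H) = 0.018, so P(¬H) = 0.982. With E the 'positive' result, P(E|H) = 0.926 and P(E|¬H) = 0.27.
P(E) = 0.926·0.018 + 0.27·0.982 = 0.016668 + 0.26514 = 0.28181.
By Bayes' theorem, P(H|E) = 0.016668 / 0.28181 = 0.059.

P(H | E) ≈ 0.059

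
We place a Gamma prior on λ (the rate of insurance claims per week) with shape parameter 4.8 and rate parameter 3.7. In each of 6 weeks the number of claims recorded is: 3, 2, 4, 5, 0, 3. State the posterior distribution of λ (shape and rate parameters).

The Poisson likelihood adds the total count to the shape and the number of exposure periods to the rate. Here ∑xᵢ = 17 and n = 6, so shape 4.8→21.8 and rate 3.7→9.7.

Posterior: Gamma(shape=21.8, rate=9.7)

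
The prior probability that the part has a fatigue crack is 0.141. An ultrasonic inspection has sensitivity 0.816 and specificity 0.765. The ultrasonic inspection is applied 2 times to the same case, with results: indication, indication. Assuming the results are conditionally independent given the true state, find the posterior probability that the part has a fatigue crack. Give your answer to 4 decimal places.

With H the event that the part has a fatigue crack, the joint likelihood of the observed sequence is P(data|H) = 0.816·0.816 = 0.66586 and P(data|¬H) = 0.235·0.235 = 0.055225.
Bayes: P(H|data) = 0.141·0.66586 / (0.141·0.66586 + 0.859·0.055225) = 0.093886/0.14132 = 0.6643.

Posterior P(H) ≈ 0.6643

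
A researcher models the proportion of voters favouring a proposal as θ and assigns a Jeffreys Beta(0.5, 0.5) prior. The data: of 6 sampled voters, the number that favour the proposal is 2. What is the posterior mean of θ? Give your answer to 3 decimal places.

Observing 2 successes and 4 failures updates Beta(0.5, 0.5) by adding the success and failure counts to the two shape parameters: α = 0.5+2 = 2.5, β = 0.5+4 = 4.5.
E[θ | data] = 2.5/(2.5+4.5) = 0.357.

Posterior mean ≈ 0.357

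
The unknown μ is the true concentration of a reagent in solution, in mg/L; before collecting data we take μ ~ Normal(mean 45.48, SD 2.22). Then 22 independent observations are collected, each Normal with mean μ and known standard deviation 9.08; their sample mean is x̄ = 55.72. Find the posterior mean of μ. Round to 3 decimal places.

Posterior mean ≈ 51.297

Prior precision 1/τ₀² = 1/2.22² = 0.202906; data precision n/σ² = 22/9.08² = 0.266840.
Posterior precision = 0.202906 + 0.266840 = 0.469746.
Posterior mean = (0.202906·45.48 + 0.266840·55.72) / 0.469746 = 51.297.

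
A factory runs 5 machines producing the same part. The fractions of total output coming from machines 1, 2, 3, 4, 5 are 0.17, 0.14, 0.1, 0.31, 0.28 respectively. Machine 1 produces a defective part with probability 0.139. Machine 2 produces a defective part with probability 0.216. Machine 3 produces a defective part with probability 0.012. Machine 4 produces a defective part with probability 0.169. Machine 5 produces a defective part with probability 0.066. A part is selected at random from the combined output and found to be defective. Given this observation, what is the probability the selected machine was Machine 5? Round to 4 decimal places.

Tabulate prior·likelihood by source: [1] prior 0.17, lik 0.139, product 0.02363; [2] prior 0.14, lik 0.216, product 0.03024; [3] prior 0.1, lik 0.012, product 0.001200; [4] prior 0.31, lik 0.169, product 0.05239; [5] prior 0.28, lik 0.066, product 0.01848.
Normalizing constant = 0.12594; the posterior for Machine 5 is its product over the sum, 0.01848/0.12594 = 0.1467.

Posterior probability ≈ 0.1467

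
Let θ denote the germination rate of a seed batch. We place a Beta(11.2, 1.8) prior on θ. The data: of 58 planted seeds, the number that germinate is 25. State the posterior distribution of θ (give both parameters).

Observing 25 successes and 33 failures updates Beta(11.2, 1.8) by adding the success and failure counts to the two shape parameters: α = 11.2+25 = 36.2, β = 1.8+33 = 34.8.

Posterior: Beta(36.2, 34.8)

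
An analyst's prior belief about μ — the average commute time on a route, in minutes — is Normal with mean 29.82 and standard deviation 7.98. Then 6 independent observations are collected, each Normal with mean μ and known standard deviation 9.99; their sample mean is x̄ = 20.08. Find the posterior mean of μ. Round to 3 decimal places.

Posterior mean ≈ 22.097

Prior precision 1/τ₀² = 1/7.98² = 0.0157034; data precision n/σ² = 6/9.99² = 0.0601202.
Posterior precision = 0.0157034 + 0.0601202 = 0.0758236.
Posterior mean = (0.0157034·29.82 + 0.0601202·20.08) / 0.0758236 = 22.097.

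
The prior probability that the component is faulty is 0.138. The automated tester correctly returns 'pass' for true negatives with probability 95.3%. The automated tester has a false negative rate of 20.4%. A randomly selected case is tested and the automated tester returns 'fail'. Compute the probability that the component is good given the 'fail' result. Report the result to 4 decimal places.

Let H be the event that the component is faulty. P(H) = 0.138, so P(¬H) = 0.862. With E the 'fail' result, P(E|H) = 0.796 and P(E|¬H) = 0.047.
P(E) = 0.796·0.138 + 0.047·0.862 = 0.10985 + 0.040514 = 0.15036.
By Bayes' theorem, P(H|E) = 0.10985 / 0.15036 = 0.7306. Hence P(¬H|E) = 1 − 0.7306 = 0.2694.

P(¬H | E) ≈ 0.2694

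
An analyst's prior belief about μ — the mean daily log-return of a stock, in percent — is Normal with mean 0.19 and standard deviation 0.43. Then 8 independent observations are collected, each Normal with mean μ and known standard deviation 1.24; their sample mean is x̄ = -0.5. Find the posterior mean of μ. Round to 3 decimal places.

With known σ, the Normal prior is conjugate. Weight on the data is w = (n/σ²)/(n/σ² + 1/τ₀²) = 5.20291/(5.20291+5.40833) = 0.49032.
Posterior mean = w·x̄ + (1−w)·μ₀ = 0.49032·-0.5 + 0.50968·0.19 = -0.148.

Posterior mean ≈ -0.148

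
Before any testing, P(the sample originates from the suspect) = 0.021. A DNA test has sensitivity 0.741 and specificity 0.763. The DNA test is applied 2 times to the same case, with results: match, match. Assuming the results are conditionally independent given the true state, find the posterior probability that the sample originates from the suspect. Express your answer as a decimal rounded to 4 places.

Posterior P(H) ≈ 0.1733

With H the event that the sample originates from the suspect, the joint likelihood of the observed sequence is P(data|H) = 0.741·0.741 = 0.54908 and P(data|¬H) = 0.237·0.237 = 0.056169.
Bayes: P(H|data) = 0.021·0.54908 / (0.021·0.54908 + 0.979·0.056169) = 0.011531/0.066520 = 0.1733.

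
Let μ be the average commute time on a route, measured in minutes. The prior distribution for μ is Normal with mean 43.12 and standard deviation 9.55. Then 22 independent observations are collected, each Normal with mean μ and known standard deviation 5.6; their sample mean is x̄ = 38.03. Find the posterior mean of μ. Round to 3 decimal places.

Prior precision 1/τ₀² = 1/9.55² = 0.0109646; data precision n/σ² = 22/5.6² = 0.701531.
Posterior precision = 0.0109646 + 0.701531 = 0.712495.
Posterior mean = (0.0109646·43.12 + 0.701531·38.03) / 0.712495 = 38.108.

Posterior mean ≈ 38.108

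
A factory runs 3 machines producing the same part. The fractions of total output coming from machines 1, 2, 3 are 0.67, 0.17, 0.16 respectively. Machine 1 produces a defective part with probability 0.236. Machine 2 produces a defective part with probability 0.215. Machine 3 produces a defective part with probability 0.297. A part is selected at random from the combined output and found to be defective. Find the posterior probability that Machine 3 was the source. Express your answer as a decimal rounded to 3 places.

Posterior probability ≈ 0.196

P(defective|M1) = 0.236; P(defective|M2) = 0.215; P(defective|M3) = 0.297.
Prior × likelihood for each source: 0.67·0.236=0.1581, 0.17·0.215=0.03655, 0.16·0.297=0.04752. Summing gives P(defective) = 0.24219.
P(Machine 3 | defective) = 0.04752 / 0.24219 = 0.196.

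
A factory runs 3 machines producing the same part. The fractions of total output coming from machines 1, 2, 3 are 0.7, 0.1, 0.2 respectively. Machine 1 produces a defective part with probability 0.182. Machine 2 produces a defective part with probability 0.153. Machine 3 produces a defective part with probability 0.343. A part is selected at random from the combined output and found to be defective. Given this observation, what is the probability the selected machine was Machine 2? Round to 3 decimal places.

P(defective|M1) = 0.182; P(defective|M2) = 0.153; P(defective|M3) = 0.343.
Prior × likelihood for each source: 0.7·0.182=0.1274, 0.1·0.153=0.01530, 0.2·0.343=0.06860. Summing gives P(defective) = 0.21130.
P(Machine 2 | defective) = 0.01530 / 0.21130 = 0.072.

Posterior probability ≈ 0.072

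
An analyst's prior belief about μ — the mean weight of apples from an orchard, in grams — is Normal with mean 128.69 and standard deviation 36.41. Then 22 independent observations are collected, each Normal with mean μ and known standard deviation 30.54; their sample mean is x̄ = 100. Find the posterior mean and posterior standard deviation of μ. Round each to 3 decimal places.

Posterior mean ≈ 100.889; posterior SD ≈ 6.409

Prior precision 1/τ₀² = 1/36.41² = 0.00075433; data precision n/σ² = 22/30.54² = 0.0235876.
Posterior precision = 0.00075433 + 0.0235876 = 0.0243420, giving posterior SD = 1/√0.0243420 = 6.409.
Posterior mean = (0.00075433·128.69 + 0.0235876·100) / 0.0243420 = 100.889.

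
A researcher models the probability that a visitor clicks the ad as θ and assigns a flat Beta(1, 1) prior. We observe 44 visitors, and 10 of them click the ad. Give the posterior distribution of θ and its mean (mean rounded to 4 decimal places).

Posterior: Beta(11, 35); mean ≈ 0.2391

Observing 10 successes and 34 failures updates Beta(1, 1) by adding the success and failure counts to the two shape parameters: α = 1+10 = 11, β = 1+34 = 35.
Posterior mean = α/(α+β) = 11/46 = 0.2391.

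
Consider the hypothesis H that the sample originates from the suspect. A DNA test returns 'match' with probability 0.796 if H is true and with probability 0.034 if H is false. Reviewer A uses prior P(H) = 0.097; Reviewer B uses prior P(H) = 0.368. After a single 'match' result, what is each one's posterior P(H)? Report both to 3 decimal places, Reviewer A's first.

The likelihood ratio for a 'match' result is 0.796/0.034 = 23.412.
Reviewer A: prior odds 0.097/0.903 = 0.10742; posterior odds 2.5149; posterior probability 0.715.
Reviewer B: prior odds 0.368/0.632 = 0.58228; posterior odds 13.632; posterior probability 0.932.

Reviewer A: 0.715; Reviewer B: 0.932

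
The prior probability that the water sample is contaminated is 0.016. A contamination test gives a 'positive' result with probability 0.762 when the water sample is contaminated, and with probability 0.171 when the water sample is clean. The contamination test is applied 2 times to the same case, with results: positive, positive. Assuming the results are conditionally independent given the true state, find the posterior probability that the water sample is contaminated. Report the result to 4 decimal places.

Let H be the event that the water sample is contaminated; start with P(H) = 0.016. P('positive'|H) = 0.762, P('positive'|¬H) = 0.171.
Update on result 1 ('positive'): P(H) ← 0.762·0.0160 / (0.762·0.0160 + 0.171·0.9840) = 0.012192/0.18046 = 0.0676.
Update on result 2 ('positive'): P(H) ← 0.762·0.0676 / (0.762·0.0676 + 0.171·0.9324) = 0.051482/0.21093 = 0.2441.

Posterior P(H) ≈ 0.2441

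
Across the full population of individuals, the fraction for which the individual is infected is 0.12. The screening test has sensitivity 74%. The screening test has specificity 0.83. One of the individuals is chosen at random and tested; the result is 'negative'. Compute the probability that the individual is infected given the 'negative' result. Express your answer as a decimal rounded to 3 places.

P(H | E) ≈ 0.041

Write H for 'the individual is infected'. Prior odds H:¬H = 0.12/0.88 = 0.13636. For the 'negative' outcome, the likelihood ratio is 0.26/0.83 = 0.31325.
Posterior odds = 0.13636 × 0.31325 = 0.042716, so P(H|E) = 0.042716/(1+0.042716) = 0.041.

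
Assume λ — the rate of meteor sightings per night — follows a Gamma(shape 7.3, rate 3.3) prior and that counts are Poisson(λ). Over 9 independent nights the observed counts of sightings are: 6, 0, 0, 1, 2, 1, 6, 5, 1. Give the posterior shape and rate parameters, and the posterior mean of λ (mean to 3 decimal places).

Total count ∑xᵢ = 22 over n = 9 nights.
Gamma is conjugate to the Poisson likelihood: posterior is Gamma(shape = 7.3+22 = 29.3, rate = 3.3+9 = 12.3).
E[λ | data] = 29.3/12.3 = 2.382.

Posterior: Gamma(shape=29.3, rate=12.3); mean ≈ 2.382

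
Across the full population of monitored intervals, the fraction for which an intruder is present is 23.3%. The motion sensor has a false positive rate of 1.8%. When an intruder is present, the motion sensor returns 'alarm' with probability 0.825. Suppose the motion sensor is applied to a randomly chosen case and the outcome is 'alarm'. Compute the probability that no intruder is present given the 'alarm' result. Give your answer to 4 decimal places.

Let H be the event that an intruder is present. P(H) = 0.233, so P(¬H) = 0.767. With E the 'alarm' result, P(E|H) = 0.825 and P(E|¬H) = 0.018.
P(E) = 0.825·0.233 + 0.018·0.767 = 0.19223 + 0.013806 = 0.20603.
By Bayes' theorem, P(H|E) = 0.19223 / 0.20603 = 0.9330. Hence P(¬H|E) = 1 − 0.9330 = 0.0670.

P(¬H | E) ≈ 0.0670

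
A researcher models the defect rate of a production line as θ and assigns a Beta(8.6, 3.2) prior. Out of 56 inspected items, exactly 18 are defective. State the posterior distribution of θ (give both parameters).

Posterior: Beta(26.6, 41.2)

The binomial likelihood is conjugate to the Beta prior: with 18 successes and 38 failures, the posterior is Beta(8.6+18, 3.2+38) = Beta(26.6, 41.2).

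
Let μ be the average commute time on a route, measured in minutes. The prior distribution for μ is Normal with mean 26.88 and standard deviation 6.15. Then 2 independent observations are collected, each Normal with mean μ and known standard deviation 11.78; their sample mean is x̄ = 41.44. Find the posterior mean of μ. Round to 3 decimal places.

Posterior mean ≈ 32.017

With known σ, the Normal prior is conjugate. Weight on the data is w = (n/σ²)/(n/σ² + 1/τ₀²) = 0.0144125/(0.0144125+0.0264393) = 0.35280.
Posterior mean = w·x̄ + (1−w)·μ₀ = 0.35280·41.44 + 0.64720·26.88 = 32.017.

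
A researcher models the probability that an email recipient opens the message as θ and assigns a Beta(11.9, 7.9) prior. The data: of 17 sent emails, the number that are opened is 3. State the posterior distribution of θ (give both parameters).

Observing 3 successes and 14 failures updates Beta(11.9, 7.9) by adding the success and failure counts to the two shape parameters: α = 11.9+3 = 14.9, β = 7.9+14 = 21.9.

Posterior: Beta(14.9, 21.9)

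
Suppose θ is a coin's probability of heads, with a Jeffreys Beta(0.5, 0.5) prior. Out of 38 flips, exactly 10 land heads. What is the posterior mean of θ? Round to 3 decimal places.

Posterior mean ≈ 0.269

The binomial likelihood is conjugate to the Beta prior: with 10 successes and 28 failures, the posterior is Beta(0.5+10, 0.5+28) = Beta(10.5, 28.5).
Posterior mean = α/(α+β) = 10.5/39 = 0.269.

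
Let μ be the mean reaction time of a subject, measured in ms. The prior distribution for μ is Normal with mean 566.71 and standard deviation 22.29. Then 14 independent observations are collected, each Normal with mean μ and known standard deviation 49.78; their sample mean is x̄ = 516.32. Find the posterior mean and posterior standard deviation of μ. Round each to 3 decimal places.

Posterior mean ≈ 529.556; posterior SD ≈ 11.424

Prior precision 1/τ₀² = 1/22.29² = 0.00201270; data precision n/σ² = 14/49.78² = 0.00564961.
Posterior precision = 0.00201270 + 0.00564961 = 0.00766231, giving posterior SD = 1/√0.00766231 = 11.424.
Posterior mean = (0.00201270·566.71 + 0.00564961·516.32) / 0.00766231 = 529.556.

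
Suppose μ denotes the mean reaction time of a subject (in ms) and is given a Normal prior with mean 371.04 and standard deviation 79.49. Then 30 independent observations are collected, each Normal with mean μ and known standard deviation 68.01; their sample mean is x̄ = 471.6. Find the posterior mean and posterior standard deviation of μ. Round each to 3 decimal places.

Posterior mean ≈ 469.205; posterior SD ≈ 12.268

With known σ, the Normal prior is conjugate. Weight on the data is w = (n/σ²)/(n/σ² + 1/τ₀²) = 0.00648598/(0.00648598+0.00015826) = 0.97618.
Posterior mean = w·x̄ + (1−w)·μ₀ = 0.97618·471.6 + 0.023819·371.04 = 469.205. Posterior variance = 1/(0.00648598+0.00015826) = 150.506, so SD = 12.268.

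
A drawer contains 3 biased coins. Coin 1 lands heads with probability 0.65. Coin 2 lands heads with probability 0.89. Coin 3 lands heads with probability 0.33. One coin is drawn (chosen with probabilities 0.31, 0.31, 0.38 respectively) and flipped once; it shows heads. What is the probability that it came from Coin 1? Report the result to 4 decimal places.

Tabulate prior·likelihood by source: [1] prior 0.31, lik 0.65, product 0.2015; [2] prior 0.31, lik 0.89, product 0.2759; [3] prior 0.38, lik 0.33, product 0.1254.
Normalizing constant = 0.60280; the posterior for Coin 1 is its product over the sum, 0.2015/0.60280 = 0.3343.

Posterior probability ≈ 0.3343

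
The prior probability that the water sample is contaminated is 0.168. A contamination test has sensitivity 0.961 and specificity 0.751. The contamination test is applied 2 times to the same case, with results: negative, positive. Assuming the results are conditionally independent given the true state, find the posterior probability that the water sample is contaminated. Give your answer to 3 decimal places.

Posterior P(H) ≈ 0.039

With H the event that the water sample is contaminated, the joint likelihood of the observed sequence is P(data|H) = 0.039·0.961 = 0.037479 and P(data|¬H) = 0.751·0.249 = 0.18700.
Bayes: P(H|data) = 0.168·0.037479 / (0.168·0.037479 + 0.832·0.18700) = 0.0062965/0.16188 = 0.0389.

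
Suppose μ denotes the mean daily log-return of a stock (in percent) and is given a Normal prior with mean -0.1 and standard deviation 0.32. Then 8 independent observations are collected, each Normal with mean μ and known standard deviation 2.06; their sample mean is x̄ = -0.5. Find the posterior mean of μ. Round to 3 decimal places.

Posterior mean ≈ -0.165

Prior precision 1/τ₀² = 1/0.32² = 9.76562; data precision n/σ² = 8/2.06² = 1.88519.
Posterior precision = 9.76562 + 1.88519 = 11.6508.
Posterior mean = (9.76562·-0.1 + 1.88519·-0.5) / 11.6508 = -0.165.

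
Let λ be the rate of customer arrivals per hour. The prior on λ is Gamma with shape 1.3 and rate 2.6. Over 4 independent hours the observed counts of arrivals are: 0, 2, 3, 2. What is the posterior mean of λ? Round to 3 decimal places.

The Poisson likelihood adds the total count to the shape and the number of exposure periods to the rate. Here ∑xᵢ = 7 and n = 4, so shape 1.3→8.3 and rate 2.6→6.6.
E[λ | data] = 8.3/6.6 = 1.258.

Posterior mean ≈ 1.258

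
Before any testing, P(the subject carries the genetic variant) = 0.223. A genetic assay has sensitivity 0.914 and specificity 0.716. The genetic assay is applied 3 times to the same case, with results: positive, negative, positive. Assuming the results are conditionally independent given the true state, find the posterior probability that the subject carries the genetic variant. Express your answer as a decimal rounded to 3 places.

With H the event that the subject carries the genetic variant, the joint likelihood of the observed sequence is P(data|H) = 0.914·0.086·0.914 = 0.071844 and P(data|¬H) = 0.284·0.716·0.284 = 0.057750.
Bayes: P(H|data) = 0.223·0.071844 / (0.223·0.071844 + 0.777·0.057750) = 0.016021/0.060893 = 0.2631.

Posterior P(H) ≈ 0.263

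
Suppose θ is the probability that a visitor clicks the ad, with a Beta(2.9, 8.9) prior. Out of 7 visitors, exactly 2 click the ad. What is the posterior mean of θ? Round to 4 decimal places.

Observing 2 successes and 5 failures updates Beta(2.9, 8.9) by adding the success and failure counts to the two shape parameters: α = 2.9+2 = 4.9, β = 8.9+5 = 13.9.
Posterior mean = α/(α+β) = 4.9/18.8 = 0.2606.

Posterior mean ≈ 0.2606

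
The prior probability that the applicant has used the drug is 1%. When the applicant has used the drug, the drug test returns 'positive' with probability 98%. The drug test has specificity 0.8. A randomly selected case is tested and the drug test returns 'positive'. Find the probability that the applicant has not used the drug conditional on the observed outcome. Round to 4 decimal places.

Let H be the event that the applicant has used the drug. P(H) = 0.01, so P(¬H) = 0.99. With E the 'positive' result, P(E|H) = 0.98 and P(E|¬H) = 0.2.
P(E) = 0.98·0.01 + 0.2·0.99 = 0.0098000 + 0.19800 = 0.20780.
By Bayes' theorem, P(H|E) = 0.0098000 / 0.20780 = 0.0472. Hence P(¬H|E) = 1 − 0.0472 = 0.9528.

P(¬H | E) ≈ 0.9528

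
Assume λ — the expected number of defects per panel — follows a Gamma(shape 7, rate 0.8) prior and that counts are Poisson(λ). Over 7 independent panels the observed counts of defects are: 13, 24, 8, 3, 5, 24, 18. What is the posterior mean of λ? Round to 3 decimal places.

Total count ∑xᵢ = 95 over n = 7 panels.
Gamma is conjugate to the Poisson likelihood: posterior is Gamma(shape = 7+95 = 102, rate = 0.8+7 = 7.8).
Posterior mean = shape/rate = 102/7.8 = 13.077.

Posterior mean ≈ 13.077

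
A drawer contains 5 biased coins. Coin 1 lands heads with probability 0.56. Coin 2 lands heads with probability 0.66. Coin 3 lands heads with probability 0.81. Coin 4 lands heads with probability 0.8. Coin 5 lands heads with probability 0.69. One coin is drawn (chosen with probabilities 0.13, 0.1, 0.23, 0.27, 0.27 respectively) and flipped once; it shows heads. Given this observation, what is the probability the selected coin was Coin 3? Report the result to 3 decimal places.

Posterior probability ≈ 0.256

P(heads|C1) = 0.56; P(heads|C2) = 0.66; P(heads|C3) = 0.81; P(heads|C4) = 0.8; P(heads|C5) = 0.69.
Prior × likelihood for each source: 0.13·0.56=0.07280, 0.1·0.66=0.06600, 0.23·0.81=0.1863, 0.27·0.8=0.2160, 0.27·0.69=0.1863. Summing gives P(heads) = 0.72740.
P(Coin 3 | heads) = 0.1863 / 0.72740 = 0.256.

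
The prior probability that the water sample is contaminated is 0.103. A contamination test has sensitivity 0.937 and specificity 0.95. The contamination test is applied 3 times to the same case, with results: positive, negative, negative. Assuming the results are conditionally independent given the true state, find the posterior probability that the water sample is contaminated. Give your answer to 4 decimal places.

Let H be the event that the water sample is contaminated; start with P(H) = 0.103. P('positive'|H) = 0.937, P('positive'|¬H) = 0.05.
Update on result 1 ('positive'): P(H) ← 0.937·0.1030 / (0.937·0.1030 + 0.05·0.8970) = 0.096511/0.14136 = 0.6827.
Update on result 2 ('negative'): P(H) ← 0.063·0.6827 / (0.063·0.6827 + 0.95·0.3173) = 0.043012/0.34442 = 0.1249.
Update on result 3 ('negative'): P(H) ← 0.063·0.1249 / (0.063·0.1249 + 0.95·0.8751) = 0.0078675/0.83923 = 0.0094.

Posterior P(H) ≈ 0.0094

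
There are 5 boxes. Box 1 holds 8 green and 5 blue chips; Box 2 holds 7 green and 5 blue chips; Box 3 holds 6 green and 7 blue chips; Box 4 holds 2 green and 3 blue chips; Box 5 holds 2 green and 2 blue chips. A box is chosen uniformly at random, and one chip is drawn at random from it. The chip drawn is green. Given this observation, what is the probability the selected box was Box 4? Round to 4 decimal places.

Tabulate prior·likelihood by source: [1] prior 0.2, lik 0.6154, product 0.1231; [2] prior 0.2, lik 0.5833, product 0.1167; [3] prior 0.2, lik 0.4615, product 0.09231; [4] prior 0.2, lik 0.4, product 0.08000; [5] prior 0.2, lik 0.5, product 0.1000.
Normalizing constant = 0.51205; the posterior for Box 4 is its product over the sum, 0.08000/0.51205 = 0.1562.

Posterior probability ≈ 0.1562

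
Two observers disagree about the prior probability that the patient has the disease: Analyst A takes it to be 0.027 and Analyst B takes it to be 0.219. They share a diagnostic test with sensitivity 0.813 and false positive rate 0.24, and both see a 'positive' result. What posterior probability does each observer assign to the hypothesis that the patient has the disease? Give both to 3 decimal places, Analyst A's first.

P('+'|H) = 0.813, P('+'|¬H) = 0.24.
Analyst A: numerator 0.813·0.027 = 0.021951; evidence = 0.021951+0.24·0.973 = 0.25547; posterior = 0.086.
Analyst B: numerator 0.813·0.219 = 0.17805; evidence = 0.17805+0.24·0.781 = 0.36549; posterior = 0.487.

Analyst A: 0.086; Analyst B: 0.487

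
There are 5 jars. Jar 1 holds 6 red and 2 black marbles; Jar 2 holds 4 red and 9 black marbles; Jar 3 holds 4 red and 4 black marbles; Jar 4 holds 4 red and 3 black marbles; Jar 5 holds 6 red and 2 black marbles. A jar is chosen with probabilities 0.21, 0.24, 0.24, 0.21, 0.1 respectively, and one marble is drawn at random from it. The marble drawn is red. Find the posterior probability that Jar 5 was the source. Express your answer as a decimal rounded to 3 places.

Posterior probability ≈ 0.137

Tabulate prior·likelihood by source: [1] prior 0.21, lik 0.75, product 0.1575; [2] prior 0.24, lik 0.3077, product 0.07385; [3] prior 0.24, lik 0.5, product 0.1200; [4] prior 0.21, lik 0.5714, product 0.1200; [5] prior 0.1, lik 0.75, product 0.07500.
Normalizing constant = 0.54635; the posterior for Jar 5 is its product over the sum, 0.07500/0.54635 = 0.137.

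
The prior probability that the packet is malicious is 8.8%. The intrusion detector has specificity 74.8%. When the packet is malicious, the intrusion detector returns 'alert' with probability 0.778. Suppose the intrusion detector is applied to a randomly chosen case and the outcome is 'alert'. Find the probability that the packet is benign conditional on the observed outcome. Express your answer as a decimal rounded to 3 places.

P(¬H | E) ≈ 0.770

Let H be the event that the packet is malicious. P(H) = 0.088, so P(¬H) = 0.912. With E the 'alert' result, P(E|H) = 0.778 and P(E|¬H) = 0.252.
P(E) = 0.778·0.088 + 0.252·0.912 = 0.068464 + 0.22982 = 0.29829.
By Bayes' theorem, P(H|E) = 0.068464 / 0.29829 = 0.230. Hence P(¬H|E) = 1 − 0.230 = 0.770.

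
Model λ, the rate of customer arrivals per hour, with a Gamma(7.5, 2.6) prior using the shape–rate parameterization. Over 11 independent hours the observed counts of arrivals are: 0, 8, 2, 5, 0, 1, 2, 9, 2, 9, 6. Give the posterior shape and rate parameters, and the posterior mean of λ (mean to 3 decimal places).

Posterior: Gamma(shape=51.5, rate=13.6); mean ≈ 3.787

The Poisson likelihood adds the total count to the shape and the number of exposure periods to the rate. Here ∑xᵢ = 44 and n = 11, so shape 7.5→51.5 and rate 2.6→13.6.
Posterior mean = shape/rate = 51.5/13.6 = 3.787.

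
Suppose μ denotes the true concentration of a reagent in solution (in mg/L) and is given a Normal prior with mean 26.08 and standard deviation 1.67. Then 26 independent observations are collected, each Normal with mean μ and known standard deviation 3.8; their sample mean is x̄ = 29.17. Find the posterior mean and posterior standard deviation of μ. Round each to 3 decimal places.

Posterior mean ≈ 28.657; posterior SD ≈ 0.681

Prior precision 1/τ₀² = 1/1.67² = 0.358564; data precision n/σ² = 26/3.8² = 1.80055.
Posterior precision = 0.358564 + 1.80055 = 2.15912, giving posterior SD = 1/√2.15912 = 0.681.
Posterior mean = (0.358564·26.08 + 1.80055·29.17) / 2.15912 = 28.657.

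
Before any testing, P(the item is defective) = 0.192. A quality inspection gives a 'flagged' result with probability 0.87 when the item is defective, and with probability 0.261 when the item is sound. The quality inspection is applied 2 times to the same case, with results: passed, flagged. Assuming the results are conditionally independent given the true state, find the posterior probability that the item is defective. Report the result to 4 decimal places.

With H the event that the item is defective, the joint likelihood of the observed sequence is P(data|H) = 0.13·0.87 = 0.11310 and P(data|¬H) = 0.739·0.261 = 0.19288.
Bayes: P(H|data) = 0.192·0.11310 / (0.192·0.11310 + 0.808·0.19288) = 0.021715/0.17756 = 0.1223.

Posterior P(H) ≈ 0.1223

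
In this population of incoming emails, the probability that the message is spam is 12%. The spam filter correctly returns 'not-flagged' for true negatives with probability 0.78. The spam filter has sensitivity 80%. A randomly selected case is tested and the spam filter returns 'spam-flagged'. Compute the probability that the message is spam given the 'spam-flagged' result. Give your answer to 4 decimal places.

Write H for 'the message is spam'. Prior odds H:¬H = 0.12/0.88 = 0.13636. For the 'spam-flagged' outcome, the likelihood ratio is 0.8/0.22 = 3.6364.
Posterior odds = 0.13636 × 3.6364 = 0.49587, so P(H|E) = 0.49587/(1+0.49587) = 0.3315.

P(H | E) ≈ 0.3315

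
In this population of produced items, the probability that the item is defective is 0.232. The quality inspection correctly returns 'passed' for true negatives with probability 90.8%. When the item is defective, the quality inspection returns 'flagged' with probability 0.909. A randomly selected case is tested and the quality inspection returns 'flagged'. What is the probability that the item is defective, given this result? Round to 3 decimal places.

P(H | E) ≈ 0.749

Write H for 'the item is defective'. Prior odds H:¬H = 0.232/0.768 = 0.30208. For the 'flagged' outcome, the likelihood ratio is 0.909/0.092 = 9.8804.
Posterior odds = 0.30208 × 9.8804 = 2.9847, so P(H|E) = 2.9847/(1+2.9847) = 0.749.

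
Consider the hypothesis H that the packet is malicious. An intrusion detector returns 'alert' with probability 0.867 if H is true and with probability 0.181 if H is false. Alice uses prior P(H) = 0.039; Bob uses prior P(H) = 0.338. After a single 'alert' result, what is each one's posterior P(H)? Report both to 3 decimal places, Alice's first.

The likelihood ratio for an 'alert' result is 0.867/0.181 = 4.7901.
Alice: prior odds 0.039/0.961 = 0.040583; posterior odds 0.19439; posterior probability 0.163.
Bob: prior odds 0.338/0.662 = 0.51057; posterior odds 2.4457; posterior probability 0.710.

Alice: 0.163; Bob: 0.710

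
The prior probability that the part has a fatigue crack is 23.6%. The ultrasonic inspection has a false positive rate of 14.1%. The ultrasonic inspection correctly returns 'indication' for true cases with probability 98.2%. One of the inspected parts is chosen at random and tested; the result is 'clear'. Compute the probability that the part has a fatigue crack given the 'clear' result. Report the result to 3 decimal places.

P(H | E) ≈ 0.006

Write H for 'the part has a fatigue crack'. Prior odds H:¬H = 0.236/0.764 = 0.30890. For the 'clear' outcome, the likelihood ratio is 0.018/0.859 = 0.020955.
Posterior odds = 0.30890 × 0.020955 = 0.0064729, so P(H|E) = 0.0064729/(1+0.0064729) = 0.006.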